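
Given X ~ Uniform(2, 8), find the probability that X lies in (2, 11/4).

P(2 < X < 11/4) = ∫_{2}^{11/4} f(x) dx
where f(x) = \frac{1}{6}
= \frac{1}{8}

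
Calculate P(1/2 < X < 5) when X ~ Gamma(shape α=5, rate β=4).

P(1/2 < X < 5) = ∫_{1/2}^{5} f(x) dx
where f(x) = \frac{128 x^{4} e^{- 4 x}}{3}
= \frac{-8221 + 7 e^{18}}{e^{20}}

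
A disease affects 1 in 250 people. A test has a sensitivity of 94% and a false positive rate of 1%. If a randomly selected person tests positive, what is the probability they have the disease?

Let D = the rare event, + = positive/flagged.
P(D) = 1/250
P(+|D) = 94/100 = 47/50
P(+|D') = 1/100
P(+) = P(+|D)P(D) + P(+|D')P(D')
     = \frac{47}{50} × \frac{1}{250} + \frac{1}{100} × \frac{249}{250}
     = \frac{343}{25000}
P(D|+) = P(+|D)P(D)/P(+) = \frac{94}{343}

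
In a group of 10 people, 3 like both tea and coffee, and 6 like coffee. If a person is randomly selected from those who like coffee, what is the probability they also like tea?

P(A ∩ B) = 3/10
P(B) = 6/10 = 3/5
P(A|B) = P(A ∩ B) / P(B) = (3/10) / (3/5) = 1/2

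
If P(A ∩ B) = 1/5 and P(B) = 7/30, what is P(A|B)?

P(A|B) = P(A ∩ B) / P(B)
= (1/5) / (7/30)
= 6/7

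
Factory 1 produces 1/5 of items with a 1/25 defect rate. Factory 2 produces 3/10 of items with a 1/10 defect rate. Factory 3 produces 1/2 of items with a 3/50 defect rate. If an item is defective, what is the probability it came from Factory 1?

Using Bayes' theorem:
P(F1) = 1/5, P(D|F1) = 1/25
P(F2) = 3/10, P(D|F2) = 1/10
P(F3) = 1/2, P(D|F3) = 3/50
P(D) = P(D|F1)P(F1) + P(D|F2)P(F2) + P(D|F3)P(F3)
     = \frac{17}{250}
P(F1|D) = P(D|F1)P(F1) / P(D)
= \frac{2}{17}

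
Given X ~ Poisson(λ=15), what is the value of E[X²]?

Using the identity E[X²] = Var(X) + (E[X])²:
E[X] = 15
Var(X) = 15
E[X²] = 15 + (15)²
= 240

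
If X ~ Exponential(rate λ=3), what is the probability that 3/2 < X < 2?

P(3/2 < X < 2) = ∫_{3/2}^{2} f(x) dx
where f(x) = 3 e^{- 3 x}
= - \frac{1}{e^{6}} + e^{- \frac{9}{2}}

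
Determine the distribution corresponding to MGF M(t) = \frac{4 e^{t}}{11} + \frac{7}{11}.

The MGF M(t) = \frac{4 e^{t}}{11} + \frac{7}{11} is the standard form for the Bernoulli distribution.
Comparing with the known MGF formula identifies: Bernoulli(p=4/11)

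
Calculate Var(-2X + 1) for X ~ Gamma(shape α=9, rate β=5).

For X ~ Gamma(shape α=9, rate β=5):
Var(X) = \frac{9}{25}
Var(-2X + 1) = (-2)² × Var(X) = 4 × \frac{9}{25} = \frac{36}{25}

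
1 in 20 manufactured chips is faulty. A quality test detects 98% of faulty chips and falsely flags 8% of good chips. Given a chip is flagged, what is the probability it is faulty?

Let D = the rare event, + = positive/flagged.
P(D) = 1/20
P(+|D) = 98/100 = 49/50
P(+|D') = 8/100 = 2/25
P(+) = P(+|D)P(D) + P(+|D')P(D')
     = \frac{49}{50} × \frac{1}{20} + \frac{2}{25} × \frac{19}{20}
     = \frac{1}{8}
P(D|+) = P(+|D)P(D)/P(+) = \frac{49}{125}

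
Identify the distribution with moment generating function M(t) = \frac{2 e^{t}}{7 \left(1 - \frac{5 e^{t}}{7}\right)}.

The MGF M(t) = \frac{2 e^{t}}{7 \left(1 - \frac{5 e^{t}}{7}\right)} is the standard form for the Geometric distribution.
Comparing with the known MGF formula identifies: Geometric(p=2/7), X = trial number of first success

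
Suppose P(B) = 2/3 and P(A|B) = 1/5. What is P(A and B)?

By definition, P(A|B) = P(A ∩ B) / P(B)
So P(A ∩ B) = P(A|B) × P(B)
= 1/5 × 2/3
= 2/15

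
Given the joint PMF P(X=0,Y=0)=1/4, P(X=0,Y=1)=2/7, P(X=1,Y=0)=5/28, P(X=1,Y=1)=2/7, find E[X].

First find marginal of X:
P(X=0) = 15/28
P(X=1) = 13/28
E[X] = 0 × 15/28 + 1 × 13/28 = 13/28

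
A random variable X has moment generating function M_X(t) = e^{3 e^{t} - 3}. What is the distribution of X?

The MGF M(t) = e^{3 e^{t} - 3} is the standard form for the Poisson distribution.
Comparing with the known MGF formula identifies: Poisson(λ=3)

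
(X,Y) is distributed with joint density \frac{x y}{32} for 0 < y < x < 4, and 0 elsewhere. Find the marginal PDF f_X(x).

f_X(x) = ∫_0^x \frac{x y}{32} dy = \frac{x^{3}}{64}
for 0 < x < 4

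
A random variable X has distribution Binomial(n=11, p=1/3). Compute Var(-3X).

For X ~ Binomial(n=11, p=1/3):
Var(X) = \frac{22}{9}
Var(-3X) = (-3)² × Var(X) = 9 × \frac{22}{9} = 22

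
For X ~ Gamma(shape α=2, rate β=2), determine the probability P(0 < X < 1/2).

P(0 < X < 1/2) = ∫_{0}^{1/2} f(x) dx
where f(x) = 4 x e^{- 2 x}
= 1 - \frac{2}{e}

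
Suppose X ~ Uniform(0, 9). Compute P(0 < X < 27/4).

P(0 < X < 27/4) = ∫_{0}^{27/4} f(x) dx
where f(x) = \frac{1}{9}
= \frac{3}{4}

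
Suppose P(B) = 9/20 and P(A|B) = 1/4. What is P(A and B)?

By definition, P(A|B) = P(A ∩ B) / P(B)
So P(A ∩ B) = P(A|B) × P(B)
= 1/4 × 9/20
= 9/80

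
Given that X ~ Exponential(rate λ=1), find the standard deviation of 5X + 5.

For X ~ Exponential(rate λ=1):
Var(X) = 1
SD(X) = √(Var(X)) = √(1) = 1
SD(5X + 5) = |5| × SD(X) = 5 × 1 = 5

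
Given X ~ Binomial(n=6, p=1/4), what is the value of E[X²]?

Using the identity E[X²] = Var(X) + (E[X])²:
E[X] = \frac{3}{2}
Var(X) = \frac{9}{8}
E[X²] = \frac{9}{8} + (\frac{3}{2})²
= \frac{27}{8}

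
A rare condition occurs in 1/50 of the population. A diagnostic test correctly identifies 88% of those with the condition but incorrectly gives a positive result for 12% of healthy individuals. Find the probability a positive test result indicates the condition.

Let D = the rare event, + = positive/flagged.
P(D) = 1/50
P(+|D) = 88/100 = 22/25
P(+|D') = 12/100 = 3/25
P(+) = P(+|D)P(D) + P(+|D')P(D')
     = \frac{22}{25} × \frac{1}{50} + \frac{3}{25} × \frac{49}{50}
     = \frac{169}{1250}
P(D|+) = P(+|D)P(D)/P(+) = \frac{22}{169}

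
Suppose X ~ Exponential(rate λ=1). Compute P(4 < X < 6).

P(4 < X < 6) = ∫_{4}^{6} f(x) dx
where f(x) = e^{- x}
= - \frac{1 - e^{2}}{e^{6}}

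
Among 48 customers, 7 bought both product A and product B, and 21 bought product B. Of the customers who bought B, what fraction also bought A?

P(A ∩ B) = 7/48
P(B) = 21/48 = 7/16
P(A|B) = P(A ∩ B) / P(B) = (7/48) / (7/16) = 1/3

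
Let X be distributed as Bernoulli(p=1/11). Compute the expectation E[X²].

Using the identity E[X²] = Var(X) + (E[X])²:
E[X] = \frac{1}{11}
Var(X) = \frac{10}{121}
E[X²] = \frac{10}{121} + (\frac{1}{11})²
= \frac{1}{11}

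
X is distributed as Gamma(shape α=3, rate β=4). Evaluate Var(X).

For X ~ Gamma(shape α=3, rate β=4):
Var(X) = \frac{3}{16}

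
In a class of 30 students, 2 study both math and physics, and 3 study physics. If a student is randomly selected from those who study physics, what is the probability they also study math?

P(A ∩ B) = 2/30 = 1/15
P(B) = 3/30 = 1/10
P(A|B) = P(A ∩ B) / P(B) = (1/15) / (1/10) = 2/3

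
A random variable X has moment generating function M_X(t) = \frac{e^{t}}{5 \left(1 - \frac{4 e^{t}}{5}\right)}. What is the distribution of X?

The MGF M(t) = \frac{e^{t}}{5 \left(1 - \frac{4 e^{t}}{5}\right)} is the standard form for the Geometric distribution.
Comparing with the known MGF formula identifies: Geometric(p=1/5), X = trial number of first success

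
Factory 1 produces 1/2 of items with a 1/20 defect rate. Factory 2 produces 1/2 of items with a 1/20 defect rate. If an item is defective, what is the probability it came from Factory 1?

Using Bayes' theorem:
P(F1) = 1/2, P(D|F1) = 1/20
P(F2) = 1/2, P(D|F2) = 1/20
P(D) = P(D|F1)P(F1) + P(D|F2)P(F2)
     = \frac{1}{20}
P(F1|D) = P(D|F1)P(F1) / P(D)
= \frac{1}{2}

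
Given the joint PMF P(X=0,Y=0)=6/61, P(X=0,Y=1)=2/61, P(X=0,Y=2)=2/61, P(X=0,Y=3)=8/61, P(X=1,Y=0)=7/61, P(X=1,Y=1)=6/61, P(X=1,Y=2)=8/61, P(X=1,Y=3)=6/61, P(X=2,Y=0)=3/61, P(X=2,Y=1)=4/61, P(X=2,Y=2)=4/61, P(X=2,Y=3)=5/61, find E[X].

First find marginal of X:
P(X=0) = 18/61
P(X=1) = 27/61
P(X=2) = 16/61
E[X] = 0 × 18/61 + 1 × 27/61 + 2 × 16/61 = 59/61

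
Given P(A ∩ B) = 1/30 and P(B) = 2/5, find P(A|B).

P(A|B) = P(A ∩ B) / P(B)
= (1/30) / (2/5)
= 1/12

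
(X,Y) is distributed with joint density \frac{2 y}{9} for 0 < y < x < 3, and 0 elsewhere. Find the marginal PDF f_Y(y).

f_Y(y) = ∫_y^3 \frac{2 y}{9} dx = \frac{2 y \left(3 - y\right)}{9}
for 0 < y < 3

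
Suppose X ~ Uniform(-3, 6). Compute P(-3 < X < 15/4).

P(-3 < X < 15/4) = ∫_{-3}^{15/4} f(x) dx
where f(x) = \frac{1}{9}
= \frac{3}{4}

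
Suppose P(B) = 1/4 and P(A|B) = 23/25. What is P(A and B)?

By definition, P(A|B) = P(A ∩ B) / P(B)
So P(A ∩ B) = P(A|B) × P(B)
= 23/25 × 1/4
= 23/100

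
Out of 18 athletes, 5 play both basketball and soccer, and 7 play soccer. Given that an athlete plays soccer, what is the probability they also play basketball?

P(A ∩ B) = 5/18
P(B) = 7/18
P(A|B) = P(A ∩ B) / P(B) = (5/18) / (7/18) = 5/7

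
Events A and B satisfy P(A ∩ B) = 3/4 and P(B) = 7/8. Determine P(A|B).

P(A|B) = P(A ∩ B) / P(B)
= (3/4) / (7/8)
= 6/7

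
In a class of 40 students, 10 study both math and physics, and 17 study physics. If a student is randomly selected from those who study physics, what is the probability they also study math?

P(A ∩ B) = 10/40 = 1/4
P(B) = 17/40
P(A|B) = P(A ∩ B) / P(B) = (1/4) / (17/40) = 10/17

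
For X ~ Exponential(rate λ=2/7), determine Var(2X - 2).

For X ~ Exponential(rate λ=2/7):
Var(X) = \frac{49}{4}
Var(2X - 2) = (2)² × Var(X) = 4 × \frac{49}{4} = 49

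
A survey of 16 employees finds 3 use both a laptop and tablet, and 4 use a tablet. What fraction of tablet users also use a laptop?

P(A ∩ B) = 3/16
P(B) = 4/16 = 1/4
P(A|B) = P(A ∩ B) / P(B) = (3/16) / (1/4) = 3/4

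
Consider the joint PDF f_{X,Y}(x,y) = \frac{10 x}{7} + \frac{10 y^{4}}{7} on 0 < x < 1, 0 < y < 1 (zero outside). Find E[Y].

E[Y] = ∫_0^1 ∫_0^1 y × f(x,y) dx dy
= \frac{25}{42}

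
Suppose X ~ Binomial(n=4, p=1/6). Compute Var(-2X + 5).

For X ~ Binomial(n=4, p=1/6):
Var(X) = \frac{5}{9}
Var(-2X + 5) = (-2)² × Var(X) = 4 × \frac{5}{9} = \frac{20}{9}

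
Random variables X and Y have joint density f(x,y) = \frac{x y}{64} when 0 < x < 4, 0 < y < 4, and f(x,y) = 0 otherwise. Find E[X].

f_X(x) = ∫_0^4 \frac{x y}{64} dy = \frac{x}{8}
E[X] = ∫_0^4 x × (\frac{x}{8}) dx = \frac{8}{3}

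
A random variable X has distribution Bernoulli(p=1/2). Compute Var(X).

For X ~ Bernoulli(p=1/2):
Var(X) = \frac{1}{4}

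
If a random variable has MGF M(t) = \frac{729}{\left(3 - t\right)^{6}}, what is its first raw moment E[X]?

To find E[X], compute M^(1)(0):
M^(1)(t) = \frac{4374}{\left(3 - t\right)^{7}}
M^(1)(0) = 2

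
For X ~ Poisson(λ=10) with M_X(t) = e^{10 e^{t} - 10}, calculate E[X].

To find E[X], compute M^(1)(0):
M^(1)(t) = 10 e^{t} e^{10 e^{t} - 10}
M^(1)(0) = 10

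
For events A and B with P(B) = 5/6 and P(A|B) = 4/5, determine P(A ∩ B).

By definition, P(A|B) = P(A ∩ B) / P(B)
So P(A ∩ B) = P(A|B) × P(B)
= 4/5 × 5/6
= 2/3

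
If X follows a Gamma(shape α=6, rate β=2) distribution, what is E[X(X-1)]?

E[X(X-1)] = E[X² - X] = E[X²] - E[X]
E[X] = 3
E[X²] = Var(X) + (E[X])² = \frac{3}{2} + (3)² = \frac{21}{2}
E[X(X-1)] = \frac{21}{2} - 3 = \frac{15}{2}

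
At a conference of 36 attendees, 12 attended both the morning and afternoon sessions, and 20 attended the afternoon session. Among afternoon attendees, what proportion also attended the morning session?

P(A ∩ B) = 12/36 = 1/3
P(B) = 20/36 = 5/9
P(A|B) = P(A ∩ B) / P(B) = (1/3) / (5/9) = 3/5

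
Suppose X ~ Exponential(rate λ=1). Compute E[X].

For X ~ Exponential(rate λ=1), the expected value is:
E[X] = 1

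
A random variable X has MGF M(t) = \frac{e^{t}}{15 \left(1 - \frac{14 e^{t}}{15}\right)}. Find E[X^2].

To find E[X^2], compute M^(2)(0):
M^(1)(t) = \frac{e^{t}}{15 \left(1 - \frac{14 e^{t}}{15}\right)} + \frac{14 e^{2 t}}{225 \left(1 - \frac{14 e^{t}}{15}\right)^{2}}
M^(2)(t) = \frac{e^{t}}{15 \left(1 - \frac{14 e^{t}}{15}\right)} + \frac{14 e^{2 t}}{75 \left(1 - \frac{14 e^{t}}{15}\right)^{2}} + \frac{392 e^{3 t}}{3375 \left(1 - \frac{14 e^{t}}{15}\right)^{3}}
M^(2)(0) = 435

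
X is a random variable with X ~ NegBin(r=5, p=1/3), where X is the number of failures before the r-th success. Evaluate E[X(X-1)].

E[X(X-1)] = E[X² - X] = E[X²] - E[X]
E[X] = 10
E[X²] = Var(X) + (E[X])² = 30 + (10)² = 130
E[X(X-1)] = 130 - 10 = 120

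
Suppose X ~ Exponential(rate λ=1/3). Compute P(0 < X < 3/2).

P(0 < X < 3/2) = ∫_{0}^{3/2} f(x) dx
where f(x) = \frac{e^{- \frac{x}{3}}}{3}
= 1 - e^{- \frac{1}{2}}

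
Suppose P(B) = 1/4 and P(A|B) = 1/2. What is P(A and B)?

By definition, P(A|B) = P(A ∩ B) / P(B)
So P(A ∩ B) = P(A|B) × P(B)
= 1/2 × 1/4
= 1/8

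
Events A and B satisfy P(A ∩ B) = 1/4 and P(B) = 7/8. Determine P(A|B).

P(A|B) = P(A ∩ B) / P(B)
= (1/4) / (7/8)
= 2/7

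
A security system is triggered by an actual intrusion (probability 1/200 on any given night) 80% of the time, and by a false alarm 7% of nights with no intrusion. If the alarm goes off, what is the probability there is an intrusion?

Let D = the rare event, + = positive/flagged.
P(D) = 1/200
P(+|D) = 80/100 = 4/5
P(+|D') = 7/100
P(+) = P(+|D)P(D) + P(+|D')P(D')
     = \frac{4}{5} × \frac{1}{200} + \frac{7}{100} × \frac{199}{200}
     = \frac{1473}{20000}
P(D|+) = P(+|D)P(D)/P(+) = \frac{80}{1473}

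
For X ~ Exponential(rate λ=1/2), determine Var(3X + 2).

For X ~ Exponential(rate λ=1/2):
Var(X) = 4
Var(3X + 2) = (3)² × Var(X) = 9 × 4 = 36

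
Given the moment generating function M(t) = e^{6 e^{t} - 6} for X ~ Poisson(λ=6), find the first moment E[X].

To find E[X], compute M^(1)(0):
M^(1)(t) = 6 e^{t} e^{6 e^{t} - 6}
M^(1)(0) = 6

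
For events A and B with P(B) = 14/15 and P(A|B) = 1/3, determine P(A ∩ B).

By definition, P(A|B) = P(A ∩ B) / P(B)
So P(A ∩ B) = P(A|B) × P(B)
= 1/3 × 14/15
= 14/45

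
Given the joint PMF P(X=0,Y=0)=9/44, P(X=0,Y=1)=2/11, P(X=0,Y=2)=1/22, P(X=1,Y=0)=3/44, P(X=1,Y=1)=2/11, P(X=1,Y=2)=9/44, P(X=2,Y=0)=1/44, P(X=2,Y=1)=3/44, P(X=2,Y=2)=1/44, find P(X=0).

P(X=0) = P(X=0,Y=0) + P(X=0,Y=1) + P(X=0,Y=2)
= 9/44 + 2/11 + 1/22
= 19/44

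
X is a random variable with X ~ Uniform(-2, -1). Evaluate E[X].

For X ~ Uniform(-2, -1), the expected value is:
E[X] = - \frac{3}{2}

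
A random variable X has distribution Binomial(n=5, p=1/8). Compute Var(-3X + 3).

For X ~ Binomial(n=5, p=1/8):
Var(X) = \frac{35}{64}
Var(-3X + 3) = (-3)² × Var(X) = 9 × \frac{35}{64} = \frac{315}{64}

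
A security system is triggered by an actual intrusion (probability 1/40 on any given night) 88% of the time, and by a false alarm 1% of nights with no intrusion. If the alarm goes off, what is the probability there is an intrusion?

Let D = the rare event, + = positive/flagged.
P(D) = 1/40
P(+|D) = 88/100 = 22/25
P(+|D') = 1/100
P(+) = P(+|D)P(D) + P(+|D')P(D')
     = \frac{22}{25} × \frac{1}{40} + \frac{1}{100} × \frac{39}{40}
     = \frac{127}{4000}
P(D|+) = P(+|D)P(D)/P(+) = \frac{88}{127}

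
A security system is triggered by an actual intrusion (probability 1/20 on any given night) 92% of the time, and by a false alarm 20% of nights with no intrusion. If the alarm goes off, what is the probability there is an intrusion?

Let D = the rare event, + = positive/flagged.
P(D) = 1/20
P(+|D) = 92/100 = 23/25
P(+|D') = 20/100 = 1/5
P(+) = P(+|D)P(D) + P(+|D')P(D')
     = \frac{23}{25} × \frac{1}{20} + \frac{1}{5} × \frac{19}{20}
     = \frac{59}{250}
P(D|+) = P(+|D)P(D)/P(+) = \frac{23}{118}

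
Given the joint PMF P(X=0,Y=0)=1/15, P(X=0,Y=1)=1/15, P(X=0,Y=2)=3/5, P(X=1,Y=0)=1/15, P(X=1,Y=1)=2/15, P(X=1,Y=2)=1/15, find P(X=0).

P(X=0) = P(X=0,Y=0) + P(X=0,Y=1) + P(X=0,Y=2)
= 1/15 + 1/15 + 3/5
= 11/15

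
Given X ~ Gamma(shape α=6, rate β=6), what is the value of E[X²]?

Using the identity E[X²] = Var(X) + (E[X])²:
E[X] = 1
Var(X) = \frac{1}{6}
E[X²] = \frac{1}{6} + (1)²
= \frac{7}{6}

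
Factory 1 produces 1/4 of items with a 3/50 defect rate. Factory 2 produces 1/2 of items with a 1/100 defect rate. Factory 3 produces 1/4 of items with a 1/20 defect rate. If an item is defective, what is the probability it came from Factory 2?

Using Bayes' theorem:
P(F1) = 1/4, P(D|F1) = 3/50
P(F2) = 1/2, P(D|F2) = 1/100
P(F3) = 1/4, P(D|F3) = 1/20
P(D) = P(D|F1)P(F1) + P(D|F2)P(F2) + P(D|F3)P(F3)
     = \frac{13}{400}
P(F2|D) = P(D|F2)P(F2) / P(D)
= \frac{2}{13}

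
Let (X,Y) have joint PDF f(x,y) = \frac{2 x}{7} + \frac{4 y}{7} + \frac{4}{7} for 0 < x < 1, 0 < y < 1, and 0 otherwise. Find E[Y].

E[Y] = ∫_0^1 ∫_0^1 y × f(x,y) dx dy
= \frac{23}{42}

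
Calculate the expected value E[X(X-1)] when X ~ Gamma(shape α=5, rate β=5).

E[X(X-1)] = E[X² - X] = E[X²] - E[X]
E[X] = 1
E[X²] = Var(X) + (E[X])² = \frac{1}{5} + (1)² = \frac{6}{5}
E[X(X-1)] = \frac{6}{5} - 1 = \frac{1}{5}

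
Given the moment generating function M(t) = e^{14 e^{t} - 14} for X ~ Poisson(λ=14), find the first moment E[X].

To find E[X], compute M^(1)(0):
M^(1)(t) = 14 e^{t} e^{14 e^{t} - 14}
M^(1)(0) = 14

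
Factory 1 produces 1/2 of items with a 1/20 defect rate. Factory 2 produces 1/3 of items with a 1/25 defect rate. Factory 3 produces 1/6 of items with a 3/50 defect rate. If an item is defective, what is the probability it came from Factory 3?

Using Bayes' theorem:
P(F1) = 1/2, P(D|F1) = 1/20
P(F2) = 1/3, P(D|F2) = 1/25
P(F3) = 1/6, P(D|F3) = 3/50
P(D) = P(D|F1)P(F1) + P(D|F2)P(F2) + P(D|F3)P(F3)
     = \frac{29}{600}
P(F3|D) = P(D|F3)P(F3) / P(D)
= \frac{6}{29}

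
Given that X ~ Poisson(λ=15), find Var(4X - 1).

For X ~ Poisson(λ=15):
Var(X) = 15
Var(4X - 1) = (4)² × Var(X) = 16 × 15 = 240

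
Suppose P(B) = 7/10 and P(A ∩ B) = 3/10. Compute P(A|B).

P(A|B) = P(A ∩ B) / P(B)
= (3/10) / (7/10)
= 3/7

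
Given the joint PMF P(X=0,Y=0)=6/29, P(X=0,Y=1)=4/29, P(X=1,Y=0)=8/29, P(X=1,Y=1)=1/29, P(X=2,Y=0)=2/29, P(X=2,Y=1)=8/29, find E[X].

First find marginal of X:
P(X=0) = 10/29
P(X=1) = 9/29
P(X=2) = 10/29
E[X] = 0 × 10/29 + 1 × 9/29 + 2 × 10/29 = 1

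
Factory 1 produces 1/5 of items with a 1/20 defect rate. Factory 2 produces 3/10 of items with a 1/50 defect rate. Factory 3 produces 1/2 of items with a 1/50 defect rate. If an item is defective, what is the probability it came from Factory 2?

Using Bayes' theorem:
P(F1) = 1/5, P(D|F1) = 1/20
P(F2) = 3/10, P(D|F2) = 1/50
P(F3) = 1/2, P(D|F3) = 1/50
P(D) = P(D|F1)P(F1) + P(D|F2)P(F2) + P(D|F3)P(F3)
     = \frac{13}{500}
P(F2|D) = P(D|F2)P(F2) / P(D)
= \frac{3}{13}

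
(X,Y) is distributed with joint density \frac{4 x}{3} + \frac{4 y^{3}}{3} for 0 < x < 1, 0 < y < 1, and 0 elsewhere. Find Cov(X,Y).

E[XY] = ∫∫ xy × f(x,y) dx dy = \frac{16}{45}
E[X] = \frac{11}{18}
E[Y] = \frac{3}{5}
Cov(X,Y) = E[XY] - E[X]E[Y] = - \frac{1}{90}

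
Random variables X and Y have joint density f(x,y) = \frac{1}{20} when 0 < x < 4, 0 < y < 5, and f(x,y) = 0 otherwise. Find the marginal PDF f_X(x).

f_X(x) = ∫_0^5 f(x,y) dy
= ∫_0^5 \frac{1}{20} dy
= \frac{1}{4} for 0 < x < 4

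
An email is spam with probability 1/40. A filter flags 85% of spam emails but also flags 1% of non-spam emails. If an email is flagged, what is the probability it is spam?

Let D = the rare event, + = positive/flagged.
P(D) = 1/40
P(+|D) = 85/100 = 17/20
P(+|D') = 1/100
P(+) = P(+|D)P(D) + P(+|D')P(D')
     = \frac{17}{20} × \frac{1}{40} + \frac{1}{100} × \frac{39}{40}
     = \frac{31}{1000}
P(D|+) = P(+|D)P(D)/P(+) = \frac{85}{124}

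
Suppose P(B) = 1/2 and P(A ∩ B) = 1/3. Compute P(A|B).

P(A|B) = P(A ∩ B) / P(B)
= (1/3) / (1/2)
= 2/3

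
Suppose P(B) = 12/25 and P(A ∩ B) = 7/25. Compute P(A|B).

P(A|B) = P(A ∩ B) / P(B)
= (7/25) / (12/25)
= 7/12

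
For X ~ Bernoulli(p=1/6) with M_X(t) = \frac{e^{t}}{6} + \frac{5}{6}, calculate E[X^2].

To find E[X^2], compute M^(2)(0):
M^(1)(t) = \frac{e^{t}}{6}
M^(2)(t) = \frac{e^{t}}{6}
M^(2)(0) = \frac{1}{6}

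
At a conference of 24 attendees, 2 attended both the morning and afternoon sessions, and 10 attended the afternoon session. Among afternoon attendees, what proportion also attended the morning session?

P(A ∩ B) = 2/24 = 1/12
P(B) = 10/24 = 5/12
P(A|B) = P(A ∩ B) / P(B) = (1/12) / (5/12) = 1/5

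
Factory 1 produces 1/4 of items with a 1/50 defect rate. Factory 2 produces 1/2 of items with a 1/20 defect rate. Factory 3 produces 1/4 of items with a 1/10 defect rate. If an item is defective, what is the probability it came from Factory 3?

Using Bayes' theorem:
P(F1) = 1/4, P(D|F1) = 1/50
P(F2) = 1/2, P(D|F2) = 1/20
P(F3) = 1/4, P(D|F3) = 1/10
P(D) = P(D|F1)P(F1) + P(D|F2)P(F2) + P(D|F3)P(F3)
     = \frac{11}{200}
P(F3|D) = P(D|F3)P(F3) / P(D)
= \frac{5}{11}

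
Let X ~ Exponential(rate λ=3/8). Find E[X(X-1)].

E[X(X-1)] = E[X² - X] = E[X²] - E[X]
E[X] = \frac{8}{3}
E[X²] = Var(X) + (E[X])² = \frac{64}{9} + (\frac{8}{3})² = \frac{128}{9}
E[X(X-1)] = \frac{128}{9} - \frac{8}{3} = \frac{104}{9}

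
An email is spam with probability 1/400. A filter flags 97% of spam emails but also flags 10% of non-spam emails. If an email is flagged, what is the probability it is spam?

Let D = the rare event, + = positive/flagged.
P(D) = 1/400
P(+|D) = 97/100
P(+|D') = 10/100 = 1/10
P(+) = P(+|D)P(D) + P(+|D')P(D')
     = \frac{97}{100} × \frac{1}{400} + \frac{1}{10} × \frac{399}{400}
     = \frac{4087}{40000}
P(D|+) = P(+|D)P(D)/P(+) = \frac{97}{4087}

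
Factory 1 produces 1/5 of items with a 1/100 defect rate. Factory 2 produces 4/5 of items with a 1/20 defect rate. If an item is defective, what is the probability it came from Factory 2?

Using Bayes' theorem:
P(F1) = 1/5, P(D|F1) = 1/100
P(F2) = 4/5, P(D|F2) = 1/20
P(D) = P(D|F1)P(F1) + P(D|F2)P(F2)
     = \frac{21}{500}
P(F2|D) = P(D|F2)P(F2) / P(D)
= \frac{20}{21}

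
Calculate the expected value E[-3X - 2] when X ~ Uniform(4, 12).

For X ~ Uniform(4, 12):
E[X] = 8
E[-3X - 2] = -3 × E[X] - 2 = -26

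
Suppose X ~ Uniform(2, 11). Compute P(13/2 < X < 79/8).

P(13/2 < X < 79/8) = ∫_{13/2}^{79/8} f(x) dx
where f(x) = \frac{1}{9}
= \frac{3}{8}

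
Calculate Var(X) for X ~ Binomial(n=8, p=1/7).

For X ~ Binomial(n=8, p=1/7):
Var(X) = \frac{48}{49}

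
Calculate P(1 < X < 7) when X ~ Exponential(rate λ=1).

P(1 < X < 7) = ∫_{1}^{7} f(x) dx
where f(x) = e^{- x}
= - \frac{1 - e^{6}}{e^{7}}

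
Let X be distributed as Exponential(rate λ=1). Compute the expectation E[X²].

Using the identity E[X²] = Var(X) + (E[X])²:
E[X] = 1
Var(X) = 1
E[X²] = 1 + (1)²
= 2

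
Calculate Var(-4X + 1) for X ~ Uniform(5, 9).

For X ~ Uniform(5, 9):
Var(X) = \frac{4}{3}
Var(-4X + 1) = (-4)² × Var(X) = 16 × \frac{4}{3} = \frac{64}{3}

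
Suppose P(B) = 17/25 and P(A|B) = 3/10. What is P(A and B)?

By definition, P(A|B) = P(A ∩ B) / P(B)
So P(A ∩ B) = P(A|B) × P(B)
= 3/10 × 17/25
= 51/250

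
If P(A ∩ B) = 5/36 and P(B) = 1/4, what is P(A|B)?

P(A|B) = P(A ∩ B) / P(B)
= (5/36) / (1/4)
= 5/9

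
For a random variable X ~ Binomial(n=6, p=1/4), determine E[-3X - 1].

For X ~ Binomial(n=6, p=1/4):
E[X] = \frac{3}{2}
E[-3X - 1] = -3 × E[X] - 1 = - \frac{11}{2}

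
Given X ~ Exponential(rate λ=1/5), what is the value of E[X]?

For X ~ Exponential(rate λ=1/5), the expected value is:
E[X] = 5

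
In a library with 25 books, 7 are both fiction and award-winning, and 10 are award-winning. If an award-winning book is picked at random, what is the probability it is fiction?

P(A ∩ B) = 7/25
P(B) = 10/25 = 2/5
P(A|B) = P(A ∩ B) / P(B) = (7/25) / (2/5) = 7/10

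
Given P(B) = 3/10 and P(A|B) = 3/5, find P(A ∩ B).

By definition, P(A|B) = P(A ∩ B) / P(B)
So P(A ∩ B) = P(A|B) × P(B)
= 3/5 × 3/10
= 9/50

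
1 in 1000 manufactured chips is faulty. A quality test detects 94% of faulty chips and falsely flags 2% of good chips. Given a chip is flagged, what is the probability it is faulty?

Let D = the rare event, + = positive/flagged.
P(D) = 1/1000
P(+|D) = 94/100 = 47/50
P(+|D') = 2/100 = 1/50
P(+) = P(+|D)P(D) + P(+|D')P(D')
     = \frac{47}{50} × \frac{1}{1000} + \frac{1}{50} × \frac{999}{1000}
     = \frac{523}{25000}
P(D|+) = P(+|D)P(D)/P(+) = \frac{47}{1046}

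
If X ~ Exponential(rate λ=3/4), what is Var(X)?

For X ~ Exponential(rate λ=3/4):
Var(X) = \frac{16}{9}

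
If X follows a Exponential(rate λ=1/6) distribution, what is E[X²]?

Using the identity E[X²] = Var(X) + (E[X])²:
E[X] = 6
Var(X) = 36
E[X²] = 36 + (6)²
= 72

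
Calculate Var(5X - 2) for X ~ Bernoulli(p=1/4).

For X ~ Bernoulli(p=1/4):
Var(X) = \frac{3}{16}
Var(5X - 2) = (5)² × Var(X) = 25 × \frac{3}{16} = \frac{75}{16}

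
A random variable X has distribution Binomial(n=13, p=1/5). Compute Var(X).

For X ~ Binomial(n=13, p=1/5):
Var(X) = \frac{52}{25}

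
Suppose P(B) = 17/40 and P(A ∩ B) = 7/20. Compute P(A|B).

P(A|B) = P(A ∩ B) / P(B)
= (7/20) / (17/40)
= 14/17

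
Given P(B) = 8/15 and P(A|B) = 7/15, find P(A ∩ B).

By definition, P(A|B) = P(A ∩ B) / P(B)
So P(A ∩ B) = P(A|B) × P(B)
= 7/15 × 8/15
= 56/225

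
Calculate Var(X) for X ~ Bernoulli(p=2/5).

For X ~ Bernoulli(p=2/5):
Var(X) = \frac{6}{25}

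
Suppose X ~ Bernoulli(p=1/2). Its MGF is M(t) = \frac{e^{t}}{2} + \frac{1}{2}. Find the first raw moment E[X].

To find E[X], compute M^(1)(0):
M^(1)(t) = \frac{e^{t}}{2}
M^(1)(0) = \frac{1}{2}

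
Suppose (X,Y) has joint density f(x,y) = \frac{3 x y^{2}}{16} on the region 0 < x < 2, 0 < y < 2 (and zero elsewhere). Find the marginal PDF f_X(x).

f_X(x) = ∫_0^2 f(x,y) dy
= ∫_0^2 \frac{3 x y^{2}}{16} dy
= \frac{x}{2} for 0 < x < 2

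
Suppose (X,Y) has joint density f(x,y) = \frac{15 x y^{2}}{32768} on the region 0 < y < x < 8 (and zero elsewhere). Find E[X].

f_X(x) = ∫_0^x \frac{15 x y^{2}}{32768} dy = \frac{5 x^{4}}{32768}
E[X] = ∫_0^8 x × (\frac{5 x^{4}}{32768}) dx = \frac{20}{3}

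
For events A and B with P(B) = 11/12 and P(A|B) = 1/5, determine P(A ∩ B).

By definition, P(A|B) = P(A ∩ B) / P(B)
So P(A ∩ B) = P(A|B) × P(B)
= 1/5 × 11/12
= 11/60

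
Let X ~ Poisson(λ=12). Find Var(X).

For X ~ Poisson(λ=12):
Var(X) = 12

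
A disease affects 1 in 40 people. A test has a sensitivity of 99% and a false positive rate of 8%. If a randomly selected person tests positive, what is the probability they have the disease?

Let D = the rare event, + = positive/flagged.
P(D) = 1/40
P(+|D) = 99/100
P(+|D') = 8/100 = 2/25
P(+) = P(+|D)P(D) + P(+|D')P(D')
     = \frac{99}{100} × \frac{1}{40} + \frac{2}{25} × \frac{39}{40}
     = \frac{411}{4000}
P(D|+) = P(+|D)P(D)/P(+) = \frac{33}{137}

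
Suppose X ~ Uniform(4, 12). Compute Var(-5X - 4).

For X ~ Uniform(4, 12):
Var(X) = \frac{16}{3}
Var(-5X - 4) = (-5)² × Var(X) = 25 × \frac{16}{3} = \frac{400}{3}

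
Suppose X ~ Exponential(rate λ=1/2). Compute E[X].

For X ~ Exponential(rate λ=1/2), the expected value is:
E[X] = 2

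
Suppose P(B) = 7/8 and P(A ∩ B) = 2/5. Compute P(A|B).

P(A|B) = P(A ∩ B) / P(B)
= (2/5) / (7/8)
= 16/35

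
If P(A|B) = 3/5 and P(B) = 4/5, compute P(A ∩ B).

By definition, P(A|B) = P(A ∩ B) / P(B)
So P(A ∩ B) = P(A|B) × P(B)
= 3/5 × 4/5
= 12/25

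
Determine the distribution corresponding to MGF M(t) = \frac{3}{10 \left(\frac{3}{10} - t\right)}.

The MGF M(t) = \frac{3}{10 \left(\frac{3}{10} - t\right)} is the standard form for the Exponential distribution.
Comparing with the known MGF formula identifies: Exponential(rate λ=3/10)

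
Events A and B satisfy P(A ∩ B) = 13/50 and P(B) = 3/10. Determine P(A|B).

P(A|B) = P(A ∩ B) / P(B)
= (13/50) / (3/10)
= 13/15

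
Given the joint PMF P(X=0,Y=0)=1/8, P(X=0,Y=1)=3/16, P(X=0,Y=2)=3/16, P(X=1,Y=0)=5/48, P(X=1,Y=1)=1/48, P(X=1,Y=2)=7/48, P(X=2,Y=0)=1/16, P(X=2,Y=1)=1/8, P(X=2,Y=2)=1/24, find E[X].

First find marginal of X:
P(X=0) = 1/2
P(X=1) = 13/48
P(X=2) = 11/48
E[X] = 0 × 1/2 + 1 × 13/48 + 2 × 11/48 = 35/48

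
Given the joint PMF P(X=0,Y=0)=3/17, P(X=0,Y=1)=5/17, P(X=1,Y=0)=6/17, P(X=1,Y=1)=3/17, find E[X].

First find marginal of X:
P(X=0) = 8/17
P(X=1) = 9/17
E[X] = 0 × 8/17 + 1 × 9/17 = 9/17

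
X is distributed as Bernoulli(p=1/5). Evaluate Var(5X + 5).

For X ~ Bernoulli(p=1/5):
Var(X) = \frac{4}{25}
Var(5X + 5) = (5)² × Var(X) = 25 × \frac{4}{25} = 4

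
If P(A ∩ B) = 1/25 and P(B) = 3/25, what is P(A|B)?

P(A|B) = P(A ∩ B) / P(B)
= (1/25) / (3/25)
= 1/3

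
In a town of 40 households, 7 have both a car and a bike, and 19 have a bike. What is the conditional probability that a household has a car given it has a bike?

P(A ∩ B) = 7/40
P(B) = 19/40
P(A|B) = P(A ∩ B) / P(B) = (7/40) / (19/40) = 7/19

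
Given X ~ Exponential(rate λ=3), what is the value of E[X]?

For X ~ Exponential(rate λ=3), the expected value is:
E[X] = \frac{1}{3}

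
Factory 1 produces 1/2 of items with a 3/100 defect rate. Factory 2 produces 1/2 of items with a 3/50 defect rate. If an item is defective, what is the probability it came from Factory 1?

Using Bayes' theorem:
P(F1) = 1/2, P(D|F1) = 3/100
P(F2) = 1/2, P(D|F2) = 3/50
P(D) = P(D|F1)P(F1) + P(D|F2)P(F2)
     = \frac{9}{200}
P(F1|D) = P(D|F1)P(F1) / P(D)
= \frac{1}{3}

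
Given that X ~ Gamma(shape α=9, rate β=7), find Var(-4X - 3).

For X ~ Gamma(shape α=9, rate β=7):
Var(X) = \frac{9}{49}
Var(-4X - 3) = (-4)² × Var(X) = 16 × \frac{9}{49} = \frac{144}{49}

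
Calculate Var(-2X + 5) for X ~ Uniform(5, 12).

For X ~ Uniform(5, 12):
Var(X) = \frac{49}{12}
Var(-2X + 5) = (-2)² × Var(X) = 4 × \frac{49}{12} = \frac{49}{3}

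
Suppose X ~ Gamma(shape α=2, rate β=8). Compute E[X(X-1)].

E[X(X-1)] = E[X² - X] = E[X²] - E[X]
E[X] = \frac{1}{4}
E[X²] = Var(X) + (E[X])² = \frac{1}{32} + (\frac{1}{4})² = \frac{3}{32}
E[X(X-1)] = \frac{3}{32} - \frac{1}{4} = - \frac{5}{32}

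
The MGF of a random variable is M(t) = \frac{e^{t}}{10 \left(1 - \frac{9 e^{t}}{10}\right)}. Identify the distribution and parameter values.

The MGF M(t) = \frac{e^{t}}{10 \left(1 - \frac{9 e^{t}}{10}\right)} is the standard form for the Geometric distribution.
Comparing with the known MGF formula identifies: Geometric(p=1/10), X = trial number of first success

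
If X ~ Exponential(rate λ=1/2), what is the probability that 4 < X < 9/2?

P(4 < X < 9/2) = ∫_{4}^{9/2} f(x) dx
where f(x) = \frac{e^{- \frac{x}{2}}}{2}
= - \frac{1}{e^{\frac{9}{4}}} + e^{-2}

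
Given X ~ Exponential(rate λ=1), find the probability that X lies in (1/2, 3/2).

P(1/2 < X < 3/2) = ∫_{1/2}^{3/2} f(x) dx
where f(x) = e^{- x}
= - \frac{1 - e}{e^{\frac{3}{2}}}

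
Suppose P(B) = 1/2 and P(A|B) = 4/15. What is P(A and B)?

By definition, P(A|B) = P(A ∩ B) / P(B)
So P(A ∩ B) = P(A|B) × P(B)
= 4/15 × 1/2
= 2/15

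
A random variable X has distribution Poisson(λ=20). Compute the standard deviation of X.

For X ~ Poisson(λ=20):
Var(X) = 20
SD(X) = √(Var(X)) = √(20) = 2 \sqrt{5}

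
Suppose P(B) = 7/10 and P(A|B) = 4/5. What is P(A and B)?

By definition, P(A|B) = P(A ∩ B) / P(B)
So P(A ∩ B) = P(A|B) × P(B)
= 4/5 × 7/10
= 14/25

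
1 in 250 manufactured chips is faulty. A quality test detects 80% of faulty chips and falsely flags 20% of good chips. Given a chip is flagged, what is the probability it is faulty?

Let D = the rare event, + = positive/flagged.
P(D) = 1/250
P(+|D) = 80/100 = 4/5
P(+|D') = 20/100 = 1/5
P(+) = P(+|D)P(D) + P(+|D')P(D')
     = \frac{4}{5} × \frac{1}{250} + \frac{1}{5} × \frac{249}{250}
     = \frac{253}{1250}
P(D|+) = P(+|D)P(D)/P(+) = \frac{4}{253}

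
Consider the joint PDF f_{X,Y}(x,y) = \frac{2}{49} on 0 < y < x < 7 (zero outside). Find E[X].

f_X(x) = ∫_0^x \frac{2}{49} dy = \frac{2 x}{49}
E[X] = ∫_0^7 x × (\frac{2 x}{49}) dx = \frac{14}{3}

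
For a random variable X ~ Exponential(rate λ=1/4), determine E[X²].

Using the identity E[X²] = Var(X) + (E[X])²:
E[X] = 4
Var(X) = 16
E[X²] = 16 + (4)²
= 32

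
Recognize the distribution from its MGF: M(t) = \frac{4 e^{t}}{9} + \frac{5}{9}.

The MGF M(t) = \frac{4 e^{t}}{9} + \frac{5}{9} is the standard form for the Bernoulli distribution.
Comparing with the known MGF formula identifies: Bernoulli(p=4/9)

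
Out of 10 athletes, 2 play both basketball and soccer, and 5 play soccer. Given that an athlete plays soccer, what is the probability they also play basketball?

P(A ∩ B) = 2/10 = 1/5
P(B) = 5/10 = 1/2
P(A|B) = P(A ∩ B) / P(B) = (1/5) / (1/2) = 2/5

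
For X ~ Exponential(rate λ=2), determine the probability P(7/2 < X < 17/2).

P(7/2 < X < 17/2) = ∫_{7/2}^{17/2} f(x) dx
where f(x) = 2 e^{- 2 x}
= - \frac{1 - e^{10}}{e^{17}}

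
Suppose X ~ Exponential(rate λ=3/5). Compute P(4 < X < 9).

P(4 < X < 9) = ∫_{4}^{9} f(x) dx
where f(x) = \frac{3 e^{- \frac{3 x}{5}}}{5}
= - \frac{1 - e^{3}}{e^{\frac{27}{5}}}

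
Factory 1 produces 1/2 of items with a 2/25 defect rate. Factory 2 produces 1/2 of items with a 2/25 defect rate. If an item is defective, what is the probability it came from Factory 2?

Using Bayes' theorem:
P(F1) = 1/2, P(D|F1) = 2/25
P(F2) = 1/2, P(D|F2) = 2/25
P(D) = P(D|F1)P(F1) + P(D|F2)P(F2)
     = \frac{2}{25}
P(F2|D) = P(D|F2)P(F2) / P(D)
= \frac{1}{2}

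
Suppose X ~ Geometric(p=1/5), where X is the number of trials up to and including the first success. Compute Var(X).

For X ~ Geometric(p=1/5), where X is the number of trials up to and including the first success:
Var(X) = 20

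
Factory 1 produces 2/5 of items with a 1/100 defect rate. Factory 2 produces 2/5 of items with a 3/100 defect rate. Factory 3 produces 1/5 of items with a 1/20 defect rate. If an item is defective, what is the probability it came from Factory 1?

Using Bayes' theorem:
P(F1) = 2/5, P(D|F1) = 1/100
P(F2) = 2/5, P(D|F2) = 3/100
P(F3) = 1/5, P(D|F3) = 1/20
P(D) = P(D|F1)P(F1) + P(D|F2)P(F2) + P(D|F3)P(F3)
     = \frac{13}{500}
P(F1|D) = P(D|F1)P(F1) / P(D)
= \frac{2}{13}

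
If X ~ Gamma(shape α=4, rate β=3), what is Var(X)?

For X ~ Gamma(shape α=4, rate β=3):
Var(X) = \frac{4}{9}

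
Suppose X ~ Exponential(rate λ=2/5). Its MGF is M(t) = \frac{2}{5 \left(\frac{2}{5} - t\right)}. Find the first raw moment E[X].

To find E[X], compute M^(1)(0):
M^(1)(t) = \frac{2}{5 \left(\frac{2}{5} - t\right)^{2}}
M^(1)(0) = \frac{5}{2}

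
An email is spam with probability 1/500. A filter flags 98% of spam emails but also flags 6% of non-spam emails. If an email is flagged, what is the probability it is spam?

Let D = the rare event, + = positive/flagged.
P(D) = 1/500
P(+|D) = 98/100 = 49/50
P(+|D') = 6/100 = 3/50
P(+) = P(+|D)P(D) + P(+|D')P(D')
     = \frac{49}{50} × \frac{1}{500} + \frac{3}{50} × \frac{499}{500}
     = \frac{773}{12500}
P(D|+) = P(+|D)P(D)/P(+) = \frac{49}{1546}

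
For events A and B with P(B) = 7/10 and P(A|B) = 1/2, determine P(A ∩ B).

By definition, P(A|B) = P(A ∩ B) / P(B)
So P(A ∩ B) = P(A|B) × P(B)
= 1/2 × 7/10
= 7/20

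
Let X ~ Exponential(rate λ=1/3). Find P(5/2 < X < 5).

P(5/2 < X < 5) = ∫_{5/2}^{5} f(x) dx
where f(x) = \frac{e^{- \frac{x}{3}}}{3}
= - \frac{1}{e^{\frac{5}{3}}} + e^{- \frac{5}{6}}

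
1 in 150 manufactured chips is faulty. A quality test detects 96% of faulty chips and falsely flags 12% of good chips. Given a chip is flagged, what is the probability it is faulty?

Let D = the rare event, + = positive/flagged.
P(D) = 1/150
P(+|D) = 96/100 = 24/25
P(+|D') = 12/100 = 3/25
P(+) = P(+|D)P(D) + P(+|D')P(D')
     = \frac{24}{25} × \frac{1}{150} + \frac{3}{25} × \frac{149}{150}
     = \frac{157}{1250}
P(D|+) = P(+|D)P(D)/P(+) = \frac{8}{157}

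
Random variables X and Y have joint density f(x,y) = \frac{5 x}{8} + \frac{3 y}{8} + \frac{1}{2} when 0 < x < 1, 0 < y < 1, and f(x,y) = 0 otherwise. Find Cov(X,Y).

E[XY] = ∫∫ xy × f(x,y) dx dy = \frac{7}{24}
E[X] = \frac{53}{96}
E[Y] = \frac{17}{32}
Cov(X,Y) = E[XY] - E[X]E[Y] = - \frac{5}{3072}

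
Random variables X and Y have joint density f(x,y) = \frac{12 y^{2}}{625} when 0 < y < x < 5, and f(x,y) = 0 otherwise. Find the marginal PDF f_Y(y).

f_Y(y) = ∫_y^5 \frac{12 y^{2}}{625} dx = \frac{12 y^{2} \left(5 - y\right)}{625}
for 0 < y < 5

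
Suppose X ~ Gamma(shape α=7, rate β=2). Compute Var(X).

For X ~ Gamma(shape α=7, rate β=2):
Var(X) = \frac{7}{4}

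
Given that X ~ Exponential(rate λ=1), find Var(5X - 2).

For X ~ Exponential(rate λ=1):
Var(X) = 1
Var(5X - 2) = (5)² × Var(X) = 25 × 1 = 25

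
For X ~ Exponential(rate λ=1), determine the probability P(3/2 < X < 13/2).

P(3/2 < X < 13/2) = ∫_{3/2}^{13/2} f(x) dx
where f(x) = e^{- x}
= - \frac{1 - e^{5}}{e^{\frac{13}{2}}}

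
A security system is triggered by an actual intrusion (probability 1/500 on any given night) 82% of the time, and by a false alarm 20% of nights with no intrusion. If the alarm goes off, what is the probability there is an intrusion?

Let D = the rare event, + = positive/flagged.
P(D) = 1/500
P(+|D) = 82/100 = 41/50
P(+|D') = 20/100 = 1/5
P(+) = P(+|D)P(D) + P(+|D')P(D')
     = \frac{41}{50} × \frac{1}{500} + \frac{1}{5} × \frac{499}{500}
     = \frac{5031}{25000}
P(D|+) = P(+|D)P(D)/P(+) = \frac{41}{5031}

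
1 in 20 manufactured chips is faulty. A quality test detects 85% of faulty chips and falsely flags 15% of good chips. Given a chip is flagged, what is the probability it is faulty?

Let D = the rare event, + = positive/flagged.
P(D) = 1/20
P(+|D) = 85/100 = 17/20
P(+|D') = 15/100 = 3/20
P(+) = P(+|D)P(D) + P(+|D')P(D')
     = \frac{17}{20} × \frac{1}{20} + \frac{3}{20} × \frac{19}{20}
     = \frac{37}{200}
P(D|+) = P(+|D)P(D)/P(+) = \frac{17}{74}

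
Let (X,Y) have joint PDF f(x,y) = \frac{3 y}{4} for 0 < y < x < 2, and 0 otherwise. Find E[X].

f_X(x) = ∫_0^x \frac{3 y}{4} dy = \frac{3 x^{2}}{8}
E[X] = ∫_0^2 x × (\frac{3 x^{2}}{8}) dx = \frac{3}{2}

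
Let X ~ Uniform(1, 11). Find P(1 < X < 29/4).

P(1 < X < 29/4) = ∫_{1}^{29/4} f(x) dx
where f(x) = \frac{1}{10}
= \frac{5}{8}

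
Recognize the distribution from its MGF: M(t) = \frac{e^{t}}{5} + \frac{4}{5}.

The MGF M(t) = \frac{e^{t}}{5} + \frac{4}{5} is the standard form for the Bernoulli distribution.
Comparing with the known MGF formula identifies: Bernoulli(p=1/5)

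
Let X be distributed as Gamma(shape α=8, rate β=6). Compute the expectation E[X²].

Using the identity E[X²] = Var(X) + (E[X])²:
E[X] = \frac{4}{3}
Var(X) = \frac{2}{9}
E[X²] = \frac{2}{9} + (\frac{4}{3})²
= 2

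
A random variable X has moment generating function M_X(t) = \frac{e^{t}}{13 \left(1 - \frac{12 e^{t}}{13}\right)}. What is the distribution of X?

The MGF M(t) = \frac{e^{t}}{13 \left(1 - \frac{12 e^{t}}{13}\right)} is the standard form for the Geometric distribution.
Comparing with the known MGF formula identifies: Geometric(p=1/13), X = trial number of first success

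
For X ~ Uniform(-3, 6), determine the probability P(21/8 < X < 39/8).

P(21/8 < X < 39/8) = ∫_{21/8}^{39/8} f(x) dx
where f(x) = \frac{1}{9}
= \frac{1}{4}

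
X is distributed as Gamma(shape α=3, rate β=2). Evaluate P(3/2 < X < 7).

P(3/2 < X < 7) = ∫_{3/2}^{7} f(x) dx
where f(x) = 4 x^{2} e^{- 2 x}
= \frac{-226 + 17 e^{11}}{2 e^{14}}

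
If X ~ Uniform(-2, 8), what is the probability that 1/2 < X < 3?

P(1/2 < X < 3) = ∫_{1/2}^{3} f(x) dx
where f(x) = \frac{1}{10}
= \frac{1}{4}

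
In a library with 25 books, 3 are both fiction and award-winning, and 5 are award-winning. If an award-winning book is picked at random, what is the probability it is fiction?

P(A ∩ B) = 3/25
P(B) = 5/25 = 1/5
P(A|B) = P(A ∩ B) / P(B) = (3/25) / (1/5) = 3/5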